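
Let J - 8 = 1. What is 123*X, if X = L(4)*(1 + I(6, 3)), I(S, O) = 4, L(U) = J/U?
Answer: 5535/4 ≈ 1383.8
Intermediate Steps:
J = 9 (J = 8 + 1 = 9)
L(U) = 9/U
X = 45/4 (X = (9/4)*(1 + 4) = (9*(¼))*5 = (9/4)*5 = 45/4 ≈ 11.250)
123*X = 123*(45/4) = 5535/4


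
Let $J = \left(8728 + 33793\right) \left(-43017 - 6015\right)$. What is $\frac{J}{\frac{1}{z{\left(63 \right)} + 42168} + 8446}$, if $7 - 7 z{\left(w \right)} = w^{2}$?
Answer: $- \frac{86735580134544}{351370493} \approx -2.4685 \cdot 10^{5}$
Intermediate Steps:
$z{\left(w \right)} = 1 - \frac{w^{2}}{7}$
$J = -2084889672$ ($J = 42521 \left(-49032\right) = -2084889672$)
$\frac{J}{\frac{1}{z{\left(63 \right)} + 42168} + 8446} = - \frac{2084889672}{\frac{1}{\left(1 - \frac{63^{2}}{7}\right) + 42168} + 8446} = - \frac{2084889672}{\frac{1}{\left(1 - 567\right) + 42168} + 8446} = - \frac{2084889672}{\frac{1}{-566 + 42168} + 8446} = - \frac{2084889672}{\frac{1}{41602} + 8446} = - \frac{2084889672}{\frac{351370493}{41602}} = \left(-2084889672\right) \frac{41602}{351370493} = - \frac{86735580134544}{351370493}$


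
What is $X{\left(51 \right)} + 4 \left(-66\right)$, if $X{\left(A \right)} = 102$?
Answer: $-162$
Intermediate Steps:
$X{\left(51 \right)} + 4 \left(-66\right) = 102 + 4 \left(-66\right) = 102 - 264 = -162$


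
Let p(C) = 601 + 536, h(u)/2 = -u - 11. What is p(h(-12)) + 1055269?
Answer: 1056406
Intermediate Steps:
h(u) = -22 - 2*u (h(u) = 2*(-u - 11) = 2*(-11 - u) = -22 - 2*u)
p(C) = 1137
p(h(-12)) + 1055269 = 1137 + 1055269 = 1056406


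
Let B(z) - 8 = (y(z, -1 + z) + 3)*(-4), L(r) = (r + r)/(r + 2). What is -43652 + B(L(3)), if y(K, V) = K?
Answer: -218304/5 ≈ -43661.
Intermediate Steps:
L(r) = 2*r/(2 + r) (L(r) = (2*r)/(2 + r) = 2*r/(2 + r))
B(z) = -4 - 4*z (B(z) = 8 + (z + 3)*(-4) = 8 + (3 + z)*(-4) = 8 + (-12 - 4*z) = -4 - 4*z)
-43652 + B(L(3)) = -43652 + (-4 - 8*3/(2 + 3)) = -43652 + (-4 - 8*3/5) = -43652 + (-4 - 4*6/5) = -43652 + (-4 - 24/5) = -43652 - 44/5 = -218304/5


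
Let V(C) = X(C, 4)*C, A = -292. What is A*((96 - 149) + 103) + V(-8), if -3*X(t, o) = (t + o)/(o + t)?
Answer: -43792/3 ≈ -14597.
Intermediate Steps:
X(t, o) = -⅓ (X(t, o) = -(t + o)/(3*(o + t)) = -(o + t)/(3*(o + t)) = -⅓*1 = -⅓)
V(C) = -C/3
A*((96 - 149) + 103) + V(-8) = -292*((96 - 149) + 103) - ⅓*(-8) = -292*(-53 + 103) + 8/3 = -292*50 + 8/3 = -14600 + 8/3 = -43792/3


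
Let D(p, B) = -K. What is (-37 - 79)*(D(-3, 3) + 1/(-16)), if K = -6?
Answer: -2755/4 ≈ -688.75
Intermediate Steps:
D(p, B) = 6 (D(p, B) = -1*(-6) = 6)
(-37 - 79)*(D(-3, 3) + 1/(-16)) = (-37 - 79)*(6 + 1/(-16)) = -116*(6 - 1/16) = -116*95/16 = -2755/4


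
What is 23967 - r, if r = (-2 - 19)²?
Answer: 23526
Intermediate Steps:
r = 441 (r = (-21)² = 441)
23967 - r = 23967 - 1*441 = 23967 - 441 = 23526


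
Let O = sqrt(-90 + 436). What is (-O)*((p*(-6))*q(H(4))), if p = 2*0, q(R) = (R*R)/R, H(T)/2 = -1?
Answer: 0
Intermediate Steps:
H(T) = -2 (H(T) = 2*(-1) = -2)
O = sqrt(346) ≈ 18.601
q(R) = R (q(R) = R**2/R = R)
p = 0
(-O)*((p*(-6))*q(H(4))) = (-sqrt(346))*((0*(-6))*(-2)) = (-sqrt(346))*(0*(-2)) = -sqrt(346)*0 = 0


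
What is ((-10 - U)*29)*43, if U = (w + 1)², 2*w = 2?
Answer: -17458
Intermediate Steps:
w = 1 (w = (½)*2 = 1)
U = 4 (U = (1 + 1)² = 2² = 4)
((-10 - U)*29)*43 = ((-10 - 1*4)*29)*43 = ((-10 - 4)*29)*43 = -14*29*43 = -406*43 = -17458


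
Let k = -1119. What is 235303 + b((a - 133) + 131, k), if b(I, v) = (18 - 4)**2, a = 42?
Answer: 235499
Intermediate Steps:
b(I, v) = 196 (b(I, v) = 14**2 = 196)
235303 + b((a - 133) + 131, k) = 235303 + 196 = 235499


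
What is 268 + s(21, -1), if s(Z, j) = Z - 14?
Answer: 275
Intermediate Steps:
s(Z, j) = -14 + Z
268 + s(21, -1) = 268 + (-14 + 21) = 268 + 7 = 275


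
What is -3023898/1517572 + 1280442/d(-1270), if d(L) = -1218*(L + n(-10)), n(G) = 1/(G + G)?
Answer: -651087640201/558943772394 ≈ -1.1649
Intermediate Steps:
n(G) = 1/(2*G)
d(L) = 609/10 - 1218*L (d(L) = -1218*(L + (1/2)/(-10)) = -1218*(L + (1/2)*(-1/10)) = -1218*(L - 1/20) = -1218*(-1/20 + L) = 609/10 - 1218*L)
-3023898/1517572 + 1280442/d(-1270) = -3023898/1517572 + 1280442/(609/10 - 1218*(-1270)) = -3023898*1/1517572 + 1280442/(609/10 + 1546860) = -1511949/758786 + 1280442/(15469209/10) = -1511949/758786 + 1280442*(10/15469209) = -1511949/758786 + 4268140/5156403 = -651087640201/558943772394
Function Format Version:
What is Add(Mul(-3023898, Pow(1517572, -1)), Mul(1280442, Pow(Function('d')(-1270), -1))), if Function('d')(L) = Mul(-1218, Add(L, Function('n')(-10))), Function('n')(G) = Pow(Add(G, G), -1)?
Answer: Rational(-651087640201, 558943772394) ≈ -1.1649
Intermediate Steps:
Function('n')(G) = Mul(Rational(1, 2), Pow(G, -1)) (Function('n')(G) = Pow(Mul(2, G), -1) = Mul(Rational(1, 2), Pow(G, -1)))
Function('d')(L) = Add(Rational(609, 10), Mul(-1218, L)) (Function('d')(L) = Mul(-1218, Add(L, Mul(Rational(1, 2), Pow(-10, -1)))) = Mul(-1218, Add(L, Mul(Rational(1, 2), Rational(-1, 10)))) = Mul(-1218, Add(L, Rational(-1, 20))) = Mul(-1218, Add(Rational(-1, 20), L)) = Add(Rational(609, 10), Mul(-1218, L)))
Add(Mul(-3023898, Pow(1517572, -1)), Mul(1280442, Pow(Function('d')(-1270), -1))) = Add(Mul(-3023898, Pow(1517572, -1)), Mul(1280442, Pow(Add(Rational(609, 10), Mul(-1218, -1270)), -1))) = Add(Mul(-3023898, Rational(1, 1517572)), Mul(1280442, Pow(Add(Rational(609, 10), 1546860), -1))) = Add(Rational(-1511949, 758786), Mul(1280442, Pow(Rational(15469209, 10), -1))) = Add(Rational(-1511949, 758786), Mul(1280442, Rational(10, 15469209))) = Add(Rational(-1511949, 758786), Rational(4268140, 5156403)) = Rational(-651087640201, 558943772394)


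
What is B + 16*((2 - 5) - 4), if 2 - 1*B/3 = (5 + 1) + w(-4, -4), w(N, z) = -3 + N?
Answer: -103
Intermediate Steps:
B = 9 (B = 6 - 3*((5 + 1) + (-3 - 4)) = 6 - 3*(6 - 7) = 6 - 3*(-1) = 6 + 3 = 9)
B + 16*((2 - 5) - 4) = 9 + 16*((2 - 5) - 4) = 9 + 16*(-3 - 4) = 9 + 16*(-7) = 9 - 112 = -103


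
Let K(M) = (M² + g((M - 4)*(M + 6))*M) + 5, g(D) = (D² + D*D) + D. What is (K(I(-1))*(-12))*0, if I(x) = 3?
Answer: 0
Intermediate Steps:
g(D) = D + 2*D² (g(D) = (D² + D²) + D = 2*D² + D = D + 2*D²)
K(M) = 5 + M² + M*(1 + 2*(-4 + M)*(6 + M))*(-4 + M)*(6 + M) (K(M) = (M² + (((M - 4)*(M + 6))*(1 + 2*((M - 4)*(M + 6))))*M) + 5 = (M² + (((-4 + M)*(6 + M))*(1 + 2*((-4 + M)*(6 + M))))*M) + 5 = (M² + (((-4 + M)*(6 + M))*(1 + 2*(-4 + M)*(6 + M)))*M) + 5 = (M² + ((1 + 2*(-4 + M)*(6 + M))*(-4 + M)*(6 + M))*M) + 5 = (M² + M*(1 + 2*(-4 + M)*(6 + M))*(-4 + M)*(6 + M)) + 5 = 5 + M² + M*(1 + 2*(-4 + M)*(6 + M))*(-4 + M)*(6 + M))
(K(I(-1))*(-12))*0 = ((5 + 3² + 3*(-47 + 2*3² + 4*3)*(-24 + 3² + 2*3))*(-12))*0 = ((5 + 9 + 3*(-47 + 2*9 + 12)*(-24 + 9 + 6))*(-12))*0 = ((5 + 9 + 3*(-47 + 18 + 12)*(-9))*(-12))*0 = ((5 + 9 + 3*(-17)*(-9))*(-12))*0 = ((5 + 9 + 459)*(-12))*0 = (473*(-12))*0 = -5676*0 = 0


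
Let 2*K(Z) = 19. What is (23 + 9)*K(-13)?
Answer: 304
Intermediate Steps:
K(Z) = 19/2 (K(Z) = (1/2)*19 = 19/2)
(23 + 9)*K(-13) = (23 + 9)*(19/2) = 32*(19/2) = 304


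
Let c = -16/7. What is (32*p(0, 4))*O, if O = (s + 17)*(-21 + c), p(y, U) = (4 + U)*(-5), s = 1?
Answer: 3755520/7 ≈ 5.3650e+5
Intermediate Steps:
c = -16/7 (c = -16*⅐ = -16/7 ≈ -2.2857)
p(y, U) = -20 - 5*U
O = -2934/7 (O = (1 + 17)*(-21 - 16/7) = 18*(-163/7) = -2934/7 ≈ -419.14)
(32*p(0, 4))*O = (32*(-20 - 5*4))*(-2934/7) = (32*(-20 - 20))*(-2934/7) = (32*(-40))*(-2934/7) = -1280*(-2934/7) = 3755520/7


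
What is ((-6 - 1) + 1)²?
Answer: 36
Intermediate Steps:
((-6 - 1) + 1)² = (-7 + 1)² = (-6)² = 36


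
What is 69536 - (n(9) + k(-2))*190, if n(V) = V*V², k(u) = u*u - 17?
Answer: -66504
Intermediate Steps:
k(u) = -17 + u² (k(u) = u² - 17 = -17 + u²)
n(V) = V³
69536 - (n(9) + k(-2))*190 = 69536 - (9³ + (-17 + (-2)²))*190 = 69536 - (729 + (-17 + 4))*190 = 69536 - (729 - 13)*190 = 69536 - 716*190 = 69536 - 1*136040 = 69536 - 136040 = -66504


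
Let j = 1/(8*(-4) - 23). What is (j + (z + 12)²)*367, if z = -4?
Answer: 1291473/55 ≈ 23481.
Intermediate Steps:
j = -1/55 (j = 1/(-32 - 23) = 1/(-55) = -1/55 ≈ -0.018182)
(j + (z + 12)²)*367 = (-1/55 + (-4 + 12)²)*367 = (-1/55 + 8²)*367 = (-1/55 + 64)*367 = (3519/55)*367 = 1291473/55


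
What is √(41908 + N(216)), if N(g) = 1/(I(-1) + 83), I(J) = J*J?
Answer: √73925733/42 ≈ 204.71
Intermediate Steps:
I(J) = J²
N(g) = 1/84 (N(g) = 1/((-1)² + 83) = 1/(1 + 83) = 1/84)
√(41908 + N(216)) = √(41908 + 1/84) = √(3520273/84) = √73925733/42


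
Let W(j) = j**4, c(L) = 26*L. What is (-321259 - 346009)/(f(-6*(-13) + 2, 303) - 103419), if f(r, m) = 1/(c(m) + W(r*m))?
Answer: 230372566139373008417304/35705144585935212174881 ≈ 6.4521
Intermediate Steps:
f(r, m) = 1/(26*m + m**4*r**4) (f(r, m) = 1/(26*m + (r*m)**4) = 1/(26*m + (m*r)**4) = 1/(26*m + m**4*r**4))
(-321259 - 346009)/(f(-6*(-13) + 2, 303) - 103419) = (-321259 - 346009)/(1/(303*(26 + 303**3*(-6*(-13) + 2)**4)) - 103419) = -667268/(1/(303*(26 + 27818127*(78 + 2)**4)) - 103419) = -667268/(1/(303*(26 + 27818127*80**4)) - 103419) = -667268/(1/(303*(26 + 27818127*40960000)) - 103419) = -667268/(1/(303*(26 + 1139430481920000)) - 103419) = -667268/((1/303)/1139430481920026 - 103419) = -667268/((1/303)*(1/1139430481920026) - 103419) = -667268/(1/345247436021767878 - 103419) = -667268/(-35705144585935212174881/345247436021767878) = -667268*(-345247436021767878/35705144585935212174881) = 230372566139373008417304/35705144585935212174881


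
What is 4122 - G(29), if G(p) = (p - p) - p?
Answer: 4151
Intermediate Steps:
G(p) = -p (G(p) = 0 - p = -p)
4122 - G(29) = 4122 - (-1)*29 = 4122 - 1*(-29) = 4122 + 29 = 4151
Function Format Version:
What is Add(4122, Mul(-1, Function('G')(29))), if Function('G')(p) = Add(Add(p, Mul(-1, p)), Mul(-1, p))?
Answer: 4151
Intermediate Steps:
Function('G')(p) = Mul(-1, p) (Function('G')(p) = Add(0, Mul(-1, p)) = Mul(-1, p))
Add(4122, Mul(-1, Function('G')(29))) = Add(4122, Mul(-1, Mul(-1, 29))) = Add(4122, Mul(-1, -29)) = Add(4122, 29) = 4151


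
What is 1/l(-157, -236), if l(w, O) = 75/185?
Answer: 37/15 ≈ 2.4667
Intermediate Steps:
l(w, O) = 15/37 (l(w, O) = 75*(1/185) = 15/37)
1/l(-157, -236) = 1/(15/37) = 37/15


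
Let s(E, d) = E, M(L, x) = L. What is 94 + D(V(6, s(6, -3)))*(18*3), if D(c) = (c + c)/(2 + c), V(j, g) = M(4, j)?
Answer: 166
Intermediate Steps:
V(j, g) = 4
D(c) = 2*c/(2 + c) (D(c) = (2*c)/(2 + c) = 2*c/(2 + c))
94 + D(V(6, s(6, -3)))*(18*3) = 94 + (2*4/(2 + 4))*(18*3) = 94 + (2*4/6)*54 = 94 + (2*4*(1/6))*54 = 94 + (4/3)*54 = 94 + 72 = 166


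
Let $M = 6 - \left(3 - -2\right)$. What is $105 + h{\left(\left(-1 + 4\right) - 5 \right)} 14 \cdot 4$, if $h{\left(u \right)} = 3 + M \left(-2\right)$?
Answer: $161$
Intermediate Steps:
$M = 1$ ($M = 6 - \left(3 + 2\right) = 6 - 5 = 1$)
$h{\left(u \right)} = 1$ ($h{\left(u \right)} = 3 + 1 \left(-2\right) = 3 - 2 = 1$)
$105 + h{\left(\left(-1 + 4\right) - 5 \right)} 14 \cdot 4 = 105 + 1 \cdot 14 \cdot 4 = 105 + 1 \cdot 56 = 105 + 56 = 161$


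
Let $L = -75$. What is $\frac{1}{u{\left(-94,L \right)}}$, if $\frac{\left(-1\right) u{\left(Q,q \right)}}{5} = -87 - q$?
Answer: $\frac{1}{60} \approx 0.016667$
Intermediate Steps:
$u{\left(Q,q \right)} = 435 + 5 q$ ($u{\left(Q,q \right)} = - 5 \left(-87 - q\right) = 435 + 5 q$)
$\frac{1}{u{\left(-94,L \right)}} = \frac{1}{435 + 5 \left(-75\right)} = \frac{1}{435 - 375} = \frac{1}{60}$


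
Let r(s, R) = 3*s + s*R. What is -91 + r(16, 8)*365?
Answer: 64149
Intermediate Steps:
r(s, R) = 3*s + R*s
-91 + r(16, 8)*365 = -91 + (16*(3 + 8))*365 = -91 + (16*11)*365 = -91 + 176*365 = -91 + 64240 = 64149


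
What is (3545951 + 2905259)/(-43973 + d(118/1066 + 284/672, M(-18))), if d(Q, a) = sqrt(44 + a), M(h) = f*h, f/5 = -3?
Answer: -56735811466/386724883 - 1290242*sqrt(314)/386724883 ≈ -146.77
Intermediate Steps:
f = -15 (f = 5*(-3) = -15)
M(h) = -15*h
(3545951 + 2905259)/(-43973 + d(118/1066 + 284/672, M(-18))) = (3545951 + 2905259)/(-43973 + sqrt(44 - 15*(-18))) = 6451210/(-43973 + sqrt(44 + 270)) = 6451210/(-43973 + sqrt(314))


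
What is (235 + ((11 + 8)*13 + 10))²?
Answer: 242064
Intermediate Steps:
(235 + ((11 + 8)*13 + 10))² = (235 + (19*13 + 10))² = (235 + (247 + 10))² = (235 + 257)² = 492² = 242064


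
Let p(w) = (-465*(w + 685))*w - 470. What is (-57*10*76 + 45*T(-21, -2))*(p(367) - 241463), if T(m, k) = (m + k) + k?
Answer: 7989921783885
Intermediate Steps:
T(m, k) = m + 2*k (T(m, k) = (k + m) + k = m + 2*k)
p(w) = -470 + w*(-318525 - 465*w) (p(w) = (-465*(685 + w))*w - 470 = (-318525 - 465*w)*w - 470 = w*(-318525 - 465*w) - 470 = -470 + w*(-318525 - 465*w))
(-57*10*76 + 45*T(-21, -2))*(p(367) - 241463) = (-57*10*76 + 45*(-21 + 2*(-2)))*((-470 - 318525*367 - 465*367²) - 241463) = (-570*76 + 45*(-21 - 4))*((-470 - 116898675 - 465*134689) - 241463) = (-43320 + 45*(-25))*((-470 - 116898675 - 62630385) - 241463) = (-43320 - 1125)*(-179529530 - 241463) = -44445*(-179770993) = 7989921783885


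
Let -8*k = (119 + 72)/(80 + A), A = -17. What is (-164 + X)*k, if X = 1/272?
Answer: 2839979/45696 ≈ 62.149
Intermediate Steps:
k = -191/504 (k = -(119 + 72)/(8*(80 - 17)) = -191/(8*63) = -⅛*191/63 = -191/504 ≈ -0.37897)
X = 1/272 ≈ 0.0036765
(-164 + X)*k = (-164 + 1/272)*(-191/504) = -44607/272*(-191/504) = 2839979/45696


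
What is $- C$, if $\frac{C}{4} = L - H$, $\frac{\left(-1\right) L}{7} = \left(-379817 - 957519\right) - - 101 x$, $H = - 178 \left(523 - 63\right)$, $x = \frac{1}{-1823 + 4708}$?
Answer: $- \frac{108974894452}{2885} \approx -3.7773 \cdot 10^{7}$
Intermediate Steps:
$x = \frac{1}{2885} \approx 0.00034662$
$H = -81880$ ($H = \left(-178\right) 460 = -81880$)
$L = \frac{27007499813}{2885}$ ($L = - 7 \left(\left(-379817 - 957519\right) - \left(-101\right) \frac{1}{2885}\right) = - 7 \left(\left(-379817 - 957519\right) - - \frac{101}{2885}\right) = - 7 \left(-1337336 + \frac{101}{2885}\right) = \left(-7\right) \left(- \frac{3858214259}{2885}\right) = \frac{27007499813}{2885} \approx 9.3613 \cdot 10^{6}$)
$C = \frac{108974894452}{2885}$ ($C = 4 \left(\frac{27007499813}{2885} - -81880\right) = 4 \left(\frac{27007499813}{2885} + 81880\right) = 4 \cdot \frac{27243723613}{2885} = \frac{108974894452}{2885} \approx 3.7773 \cdot 10^{7}$)
$- C = \left(-1\right) \frac{108974894452}{2885} = - \frac{108974894452}{2885}$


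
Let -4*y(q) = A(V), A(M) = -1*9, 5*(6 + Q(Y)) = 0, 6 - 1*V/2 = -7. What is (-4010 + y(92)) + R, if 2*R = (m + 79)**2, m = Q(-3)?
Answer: -5373/4 ≈ -1343.3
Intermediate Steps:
V = 26 (V = 12 - 2*(-7) = 12 + 14 = 26)
Q(Y) = -6 (Q(Y) = -6 + (1/5)*0 = -6 + 0 = -6)
m = -6
A(M) = -9
y(q) = 9/4 (y(q) = -1/4*(-9) = 9/4)
R = 5329/2 (R = (-6 + 79)**2/2 = (1/2)*73**2 = (1/2)*5329 = 5329/2 ≈ 2664.5)
(-4010 + y(92)) + R = (-4010 + 9/4) + 5329/2 = -16031/4 + 5329/2 = -5373/4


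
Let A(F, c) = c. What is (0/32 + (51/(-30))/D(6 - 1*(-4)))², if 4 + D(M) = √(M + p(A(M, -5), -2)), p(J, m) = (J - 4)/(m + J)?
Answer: 14161/(100*(28 - √553)²) ≈ 7.0429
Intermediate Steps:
p(J, m) = (-4 + J)/(J + m)
D(M) = -4 + √(9/7 + M) (D(M) = -4 + √(M + (-4 - 5)/(-5 - 2)) = -4 + √(M - 9/(-7)) = -4 + √(M - ⅐*(-9)) = -4 + √(M + 9/7) = -4 + √(9/7 + M))
(0/32 + (51/(-30))/D(6 - 1*(-4)))² = (0/32 + (51/(-30))/(-4 + √(63 + 49*(6 - 1*(-4)))/7))² = (0*(1/32) + (51*(-1/30))/(-4 + √(63 + 49*(6 + 4))/7))² = (0 - 17/(10*(-4 + √(63 + 49*10)/7)))² = (0 - 17/(10*(-4 + √(63 + 490)/7)))² = (0 - 17/(10*(-4 + √553/7)))² = (-17/(10*(-4 + √553/7)))² = 289/(100*(-4 + √553/7)²)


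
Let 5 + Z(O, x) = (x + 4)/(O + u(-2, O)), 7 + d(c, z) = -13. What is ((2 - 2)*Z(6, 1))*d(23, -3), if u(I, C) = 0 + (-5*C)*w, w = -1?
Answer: 0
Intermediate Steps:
d(c, z) = -20 (d(c, z) = -7 - 13 = -20)
u(I, C) = 5*C (u(I, C) = 0 - 5*C*(-1) = 0 + 5*C = 5*C)
Z(O, x) = -5 + (4 + x)/(6*O) (Z(O, x) = -5 + (x + 4)/(O + 5*O) = -5 + (4 + x)/((6*O)) = -5 + (4 + x)*(1/(6*O)) = -5 + (4 + x)/(6*O))
((2 - 2)*Z(6, 1))*d(23, -3) = ((2 - 2)*((⅙)*(4 + 1 - 30*6)/6))*(-20) = (0*((⅙)*(⅙)*(4 + 1 - 180)))*(-20) = (0*((⅙)*(⅙)*(-175)))*(-20) = (0*(-175/36))*(-20) = 0*(-20) = 0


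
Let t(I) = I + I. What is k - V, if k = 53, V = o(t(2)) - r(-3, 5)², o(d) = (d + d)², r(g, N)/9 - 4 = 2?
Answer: 2905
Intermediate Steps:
r(g, N) = 54 (r(g, N) = 36 + 9*2 = 36 + 18 = 54)
t(I) = 2*I
o(d) = 4*d² (o(d) = (2*d)² = 4*d²)
V = -2852 (V = 4*(2*2)² - 1*54² = 4*4² - 1*2916 = 4*16 - 2916 = 64 - 2916 = -2852)
k - V = 53 - 1*(-2852) = 53 + 2852 = 2905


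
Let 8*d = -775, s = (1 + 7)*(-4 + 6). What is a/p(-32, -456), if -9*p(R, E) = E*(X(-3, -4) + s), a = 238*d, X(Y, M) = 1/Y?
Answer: -830025/28576 ≈ -29.046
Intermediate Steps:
X(Y, M) = 1/Y
s = 16 (s = 8*2 = 16)
d = -775/8 (d = (1/8)*(-775) = -775/8 ≈ -96.875)
a = -92225/4 (a = 238*(-775/8) = -92225/4 ≈ -23056.)
p(R, E) = -47*E/27 (p(R, E) = -E*(1/(-3) + 16)/9 = -E*(-1/3 + 16)/9 = -E*47/(9*3) = -47*E/27)
a/p(-32, -456) = -92225/(4*((-47/27*(-456)))) = -92225/(4*7144/9) = -92225/4*9/7144 = -830025/28576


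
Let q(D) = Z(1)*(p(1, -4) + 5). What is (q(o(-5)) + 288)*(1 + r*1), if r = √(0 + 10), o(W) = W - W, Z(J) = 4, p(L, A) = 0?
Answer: 308 + 308*√10 ≈ 1282.0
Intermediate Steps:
o(W) = 0
q(D) = 20 (q(D) = 4*(0 + 5) = 4*5 = 20)
r = √10 ≈ 3.1623
(q(o(-5)) + 288)*(1 + r*1) = (20 + 288)*(1 + √10*1) = 308*(1 + √10) = 308 + 308*√10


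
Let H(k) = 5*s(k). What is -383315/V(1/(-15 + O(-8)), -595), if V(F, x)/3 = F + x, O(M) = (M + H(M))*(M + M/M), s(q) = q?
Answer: 41014705/190994 ≈ 214.74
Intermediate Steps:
H(k) = 5*k
O(M) = 6*M*(1 + M) (O(M) = (M + 5*M)*(M + M/M) = (6*M)*(M + 1) = (6*M)*(1 + M) = 6*M*(1 + M))
V(F, x) = 3*F + 3*x (V(F, x) = 3*(F + x) = 3*F + 3*x)
-383315/V(1/(-15 + O(-8)), -595) = -383315/(3/(-15 + 6*(-8)*(1 - 8)) + 3*(-595)) = -383315/(3/(-15 + 6*(-8)*(-7)) - 1785) = -383315/(3/(-15 + 336) - 1785) = -383315/(3/321 - 1785) = -383315/(3*(1/321) - 1785) = -383315/(1/107 - 1785) = -383315/(-190994/107) = -383315*(-107/190994) = 41014705/190994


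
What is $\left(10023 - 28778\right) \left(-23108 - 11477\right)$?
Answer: $648641675$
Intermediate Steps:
$\left(10023 - 28778\right) \left(-23108 - 11477\right) = \left(-18755\right) \left(-34585\right) = 648641675$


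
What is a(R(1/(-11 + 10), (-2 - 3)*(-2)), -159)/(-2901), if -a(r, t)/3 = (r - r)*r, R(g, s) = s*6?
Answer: 0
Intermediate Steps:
R(g, s) = 6*s
a(r, t) = 0 (a(r, t) = -3*(r - r)*r = -0*r = -3*0 = 0)
a(R(1/(-11 + 10), (-2 - 3)*(-2)), -159)/(-2901) = 0/(-2901) = 0*(-1/2901) = 0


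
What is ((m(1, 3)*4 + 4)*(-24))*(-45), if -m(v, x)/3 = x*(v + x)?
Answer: -151200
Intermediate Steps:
m(v, x) = -3*x*(v + x)
((m(1, 3)*4 + 4)*(-24))*(-45) = ((-3*3*(1 + 3)*4 + 4)*(-24))*(-45) = ((-3*3*4*4 + 4)*(-24))*(-45) = ((-36*4 + 4)*(-24))*(-45) = ((-144 + 4)*(-24))*(-45) = -140*(-24)*(-45) = 3360*(-45) = -151200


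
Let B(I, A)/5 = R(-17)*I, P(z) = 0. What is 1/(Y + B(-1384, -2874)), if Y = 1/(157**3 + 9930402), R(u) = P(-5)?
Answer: 13800295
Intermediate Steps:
R(u) = 0
B(I, A) = 0 (B(I, A) = 5*(0*I) = 5*0 = 0)
Y = 1/13800295 (Y = 1/(3869893 + 9930402) = 1/13800295 ≈ 7.2462e-8)
1/(Y + B(-1384, -2874)) = 1/(1/13800295 + 0) = 1/(1/13800295) = 13800295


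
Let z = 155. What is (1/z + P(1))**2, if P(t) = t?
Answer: 24336/24025 ≈ 1.0129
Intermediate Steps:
(1/z + P(1))**2 = (1/155 + 1)**2 = (156/155)**2 = 24336/24025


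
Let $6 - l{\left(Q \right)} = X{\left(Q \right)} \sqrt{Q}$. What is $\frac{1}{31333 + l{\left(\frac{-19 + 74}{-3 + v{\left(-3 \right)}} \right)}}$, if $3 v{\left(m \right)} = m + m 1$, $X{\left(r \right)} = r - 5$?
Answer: $\frac{2849}{89285067} - \frac{16 i \sqrt{11}}{982135737} \approx 3.1909 \cdot 10^{-5} - 5.4031 \cdot 10^{-8} i$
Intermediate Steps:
$X{\left(r \right)} = -5 + r$
$v{\left(m \right)} = \frac{2 m}{3}$ ($v{\left(m \right)} = \frac{m + m 1}{3} = \frac{m + m}{3} = \frac{2 m}{3}$)
$l{\left(Q \right)} = 6 - \sqrt{Q} \left(-5 + Q\right)$ ($l{\left(Q \right)} = 6 - \left(-5 + Q\right) \sqrt{Q} = 6 - \sqrt{Q} \left(-5 + Q\right)$)
$\frac{1}{31333 + l{\left(\frac{-19 + 74}{-3 + v{\left(-3 \right)}} \right)}} = \frac{1}{31333 + \left(6 + \sqrt{\frac{-19 + 74}{-3 + \frac{2}{3} \left(-3\right)}} \left(5 - \frac{-19 + 74}{-3 + \frac{2}{3} \left(-3\right)}\right)\right)} = \frac{1}{31333 + \left(6 + \sqrt{\frac{55}{-3 - 2}} \left(5 - \frac{55}{-3 - 2}\right)\right)} = \frac{1}{31333 + \left(6 + \sqrt{\frac{55}{-5}} \left(5 - \frac{55}{-5}\right)\right)} = \frac{1}{31333 + \left(6 + \sqrt{55 \left(- \frac{1}{5}\right)} \left(5 - 55 \left(- \frac{1}{5}\right)\right)\right)} = \frac{1}{31333 + \left(6 + \sqrt{-11} \left(5 - -11\right)\right)} = \frac{1}{31333 + \left(6 + i \sqrt{11} \left(5 + 11\right)\right)} = \frac{1}{31333 + \left(6 + i \sqrt{11} \cdot 16\right)} = \frac{1}{31333 + \left(6 + 16 i \sqrt{11}\right)} = \frac{1}{31339 + 16 i \sqrt{11}}$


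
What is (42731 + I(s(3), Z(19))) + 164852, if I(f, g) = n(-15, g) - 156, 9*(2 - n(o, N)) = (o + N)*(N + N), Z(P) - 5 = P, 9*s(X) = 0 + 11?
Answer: 207381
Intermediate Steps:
s(X) = 11/9 (s(X) = (0 + 11)/9 = (1/9)*11 = 11/9)
Z(P) = 5 + P
n(o, N) = 2 - 2*N*(N + o)/9 (n(o, N) = 2 - (o + N)*(N + N)/9 = 2 - (N + o)*2*N/9 = 2 - 2*N*(N + o)/9)
I(f, g) = -154 - 2*g**2/9 + 10*g/3 (I(f, g) = (2 - 2*g**2/9 - 2/9*g*(-15)) - 156 = (2 - 2*g**2/9 + 10*g/3) - 156 = -154 - 2*g**2/9 + 10*g/3)
(42731 + I(s(3), Z(19))) + 164852 = (42731 + (-154 - 2*(5 + 19)**2/9 + 10*(5 + 19)/3)) + 164852 = (42731 + (-154 - 2/9*24**2 + (10/3)*24)) + 164852 = (42731 + (-154 - 2/9*576 + 80)) + 164852 = (42731 + (-154 - 128 + 80)) + 164852 = (42731 - 202) + 164852 = 42529 + 164852 = 207381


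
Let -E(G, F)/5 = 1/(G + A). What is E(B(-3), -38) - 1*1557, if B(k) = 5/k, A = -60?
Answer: -57606/37 ≈ -1556.9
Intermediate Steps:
E(G, F) = -5/(-60 + G) (E(G, F) = -5/(G - 60) = -5/(-60 + G))
E(B(-3), -38) - 1*1557 = -5/(-60 + 5/(-3)) - 1*1557 = -5/(-60 + 5*(-⅓)) - 1557 = -5/(-60 - 5/3) - 1557 = -5/(-185/3) - 1557 = -5*(-3/185) - 1557 = 3/37 - 1557 = -57606/37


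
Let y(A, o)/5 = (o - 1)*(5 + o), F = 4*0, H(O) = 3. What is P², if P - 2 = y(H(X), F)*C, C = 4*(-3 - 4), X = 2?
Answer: 492804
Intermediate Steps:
F = 0
C = -28 (C = 4*(-7) = -28)
y(A, o) = 5*(-1 + o)*(5 + o) (y(A, o) = 5*((o - 1)*(5 + o)) = 5*((-1 + o)*(5 + o)) = 5*(-1 + o)*(5 + o))
P = 702 (P = 2 + (-25 + 5*0² + 20*0)*(-28) = 2 + (-25 + 5*0 + 0)*(-28) = 2 + (-25 + 0 + 0)*(-28) = 2 - 25*(-28) = 2 + 700 = 702)
P² = 702² = 492804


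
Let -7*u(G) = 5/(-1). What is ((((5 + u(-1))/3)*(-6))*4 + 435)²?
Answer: 7425625/49 ≈ 1.5154e+5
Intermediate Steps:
u(G) = 5/7 (u(G) = -5/(7*(-1)) = -5*(-1)/7 = -⅐*(-5) = 5/7)
((((5 + u(-1))/3)*(-6))*4 + 435)² = ((((5 + 5/7)/3)*(-6))*4 + 435)² = ((((40/7)*(⅓))*(-6))*4 + 435)² = (((40/21)*(-6))*4 + 435)² = (-80/7*4 + 435)² = (-320/7 + 435)² = (2725/7)² = 7425625/49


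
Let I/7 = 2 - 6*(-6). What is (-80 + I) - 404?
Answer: -218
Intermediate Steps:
I = 266 (I = 7*(2 - 6*(-6)) = 7*(2 + 36) = 7*38 = 266)
(-80 + I) - 404 = (-80 + 266) - 404 = 186 - 404 = -218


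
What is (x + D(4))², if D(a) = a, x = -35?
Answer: 961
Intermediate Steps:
(x + D(4))² = (-35 + 4)² = (-31)² = 961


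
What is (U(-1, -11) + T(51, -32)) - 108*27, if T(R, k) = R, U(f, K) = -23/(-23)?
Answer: -2864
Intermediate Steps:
U(f, K) = 1 (U(f, K) = -23*(-1/23) = 1)
(U(-1, -11) + T(51, -32)) - 108*27 = (1 + 51) - 108*27 = 52 - 2916 = -2864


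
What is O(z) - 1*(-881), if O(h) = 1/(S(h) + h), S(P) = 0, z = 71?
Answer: 62552/71 ≈ 881.01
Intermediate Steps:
O(h) = 1/h (O(h) = 1/(0 + h) = 1/h)
O(z) - 1*(-881) = 1/71 - 1*(-881) = 1/71 + 881 = 62552/71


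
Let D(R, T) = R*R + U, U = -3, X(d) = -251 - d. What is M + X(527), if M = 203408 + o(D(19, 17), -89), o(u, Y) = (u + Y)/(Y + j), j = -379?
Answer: 94830571/468 ≈ 2.0263e+5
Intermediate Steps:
D(R, T) = -3 + R**2 (D(R, T) = R*R - 3 = R**2 - 3 = -3 + R**2)
o(u, Y) = (Y + u)/(-379 + Y) (o(u, Y) = (u + Y)/(Y - 379) = (Y + u)/(-379 + Y))
M = 95194675/468 (M = 203408 + (-89 + (-3 + 19**2))/(-379 - 89) = 203408 + (-89 + (-3 + 361))/(-468) = 203408 - (-89 + 358)/468 = 203408 - 1/468*269 = 203408 - 269/468 = 95194675/468 ≈ 2.0341e+5)
M + X(527) = 95194675/468 + (-251 - 1*527) = 95194675/468 + (-251 - 527) = 95194675/468 - 778 = 94830571/468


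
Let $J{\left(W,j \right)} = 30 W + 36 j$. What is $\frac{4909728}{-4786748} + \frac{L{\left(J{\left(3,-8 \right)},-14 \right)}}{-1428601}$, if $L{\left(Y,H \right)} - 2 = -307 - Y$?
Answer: $- \frac{1753382537123}{1709588244887} \approx -1.0256$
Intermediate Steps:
$L{\left(Y,H \right)} = -305 - Y$ ($L{\left(Y,H \right)} = 2 - \left(307 + Y\right) = -305 - Y$)
$\frac{4909728}{-4786748} + \frac{L{\left(J{\left(3,-8 \right)},-14 \right)}}{-1428601} = \frac{4909728}{-4786748} + \frac{-305 - \left(30 \cdot 3 + 36 \left(-8\right)\right)}{-1428601} = 4909728 \left(- \frac{1}{4786748}\right) + \left(-305 - \left(90 - 288\right)\right) \left(- \frac{1}{1428601}\right) = - \frac{1227432}{1196687} + \left(-305 - -198\right) \left(- \frac{1}{1428601}\right) = - \frac{1227432}{1196687} + \left(-305 + 198\right) \left(- \frac{1}{1428601}\right) = - \frac{1227432}{1196687} - - \frac{107}{1428601} = - \frac{1227432}{1196687} + \frac{107}{1428601} = - \frac{1753382537123}{1709588244887}$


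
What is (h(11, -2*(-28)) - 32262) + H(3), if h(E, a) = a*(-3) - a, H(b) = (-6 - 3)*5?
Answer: -32531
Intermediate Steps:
H(b) = -45 (H(b) = -9*5 = -45)
h(E, a) = -4*a (h(E, a) = -3*a - a = -4*a)
(h(11, -2*(-28)) - 32262) + H(3) = (-(-8)*(-28) - 32262) - 45 = (-4*56 - 32262) - 45 = (-224 - 32262) - 45 = -32486 - 45 = -32531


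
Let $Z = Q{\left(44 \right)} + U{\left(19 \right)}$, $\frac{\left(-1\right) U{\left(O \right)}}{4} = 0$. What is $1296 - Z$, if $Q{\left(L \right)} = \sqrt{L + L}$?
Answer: $1296 - 2 \sqrt{22} \approx 1286.6$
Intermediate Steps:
$U{\left(O \right)} = 0$ ($U{\left(O \right)} = \left(-4\right) 0 = 0$)
$Q{\left(L \right)} = \sqrt{2} \sqrt{L}$ ($Q{\left(L \right)} = \sqrt{2 L} = \sqrt{2} \sqrt{L}$)
$Z = 2 \sqrt{22}$ ($Z = \sqrt{2} \sqrt{44} + 0 = \sqrt{2} \cdot 2 \sqrt{11} + 0 = 2 \sqrt{22} + 0 = 2 \sqrt{22} \approx 9.3808$)
$1296 - Z = 1296 - 2 \sqrt{22}$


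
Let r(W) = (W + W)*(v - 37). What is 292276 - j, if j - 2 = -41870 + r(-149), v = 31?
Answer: 332356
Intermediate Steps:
r(W) = -12*W (r(W) = (W + W)*(31 - 37) = (2*W)*(-6) = -12*W)
j = -40080 (j = 2 + (-41870 - 12*(-149)) = 2 + (-41870 + 1788) = 2 - 40082 = -40080)
292276 - j = 292276 - 1*(-40080) = 292276 + 40080 = 332356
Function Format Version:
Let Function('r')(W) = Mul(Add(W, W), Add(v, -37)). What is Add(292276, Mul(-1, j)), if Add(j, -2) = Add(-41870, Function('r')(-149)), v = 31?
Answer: 332356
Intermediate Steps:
Function('r')(W) = Mul(-12, W) (Function('r')(W) = Mul(Add(W, W), Add(31, -37)) = Mul(Mul(2, W), -6) = Mul(-12, W))
j = -40080 (j = Add(2, Add(-41870, Mul(-12, -149))) = Add(2, Add(-41870, 1788)) = Add(2, -40082) = -40080)
Add(292276, Mul(-1, j)) = Add(292276, Mul(-1, -40080)) = Add(292276, 40080) = 332356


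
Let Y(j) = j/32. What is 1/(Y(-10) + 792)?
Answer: 16/12667 ≈ 0.0012631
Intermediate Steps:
Y(j) = j/32 (Y(j) = j*(1/32) = j/32)
1/(Y(-10) + 792) = 1/((1/32)*(-10) + 792) = 1/(-5/16 + 792) = 1/(12667/16) = 16/12667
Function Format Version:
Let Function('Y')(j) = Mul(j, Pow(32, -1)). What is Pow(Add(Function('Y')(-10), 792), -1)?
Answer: Rational(16, 12667) ≈ 0.0012631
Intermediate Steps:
Function('Y')(j) = Mul(Rational(1, 32), j) (Function('Y')(j) = Mul(j, Rational(1, 32)) = Mul(Rational(1, 32), j))
Pow(Add(Function('Y')(-10), 792), -1) = Pow(Add(Mul(Rational(1, 32), -10), 792), -1) = Pow(Add(Rational(-5, 16), 792), -1) = Pow(Rational(12667, 16), -1) = Rational(16, 12667)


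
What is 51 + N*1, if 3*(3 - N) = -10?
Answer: 172/3 ≈ 57.333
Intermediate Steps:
N = 19/3 (N = 3 - ⅓*(-10) = 3 + 10/3 = 19/3 ≈ 6.3333)
51 + N*1 = 51 + (19/3)*1 = 51 + 19/3 = 172/3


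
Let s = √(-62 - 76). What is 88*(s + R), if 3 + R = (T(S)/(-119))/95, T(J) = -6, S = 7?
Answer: -2983992/11305 + 88*I*√138 ≈ -263.95 + 1033.8*I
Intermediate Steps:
s = I*√138 (s = √(-138) = I*√138 ≈ 11.747*I)
R = -33909/11305 (R = -3 - 6/(-119)/95 = -3 - 6*(-1/119)*(1/95) = -3 + (6/119)*(1/95) = -3 + 6/11305 = -33909/11305 ≈ -2.9995)
88*(s + R) = 88*(I*√138 - 33909/11305) = 88*(-33909/11305 + I*√138) = -2983992/11305 + 88*I*√138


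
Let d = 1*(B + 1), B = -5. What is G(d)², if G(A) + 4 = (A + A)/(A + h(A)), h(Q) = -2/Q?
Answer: 144/49 ≈ 2.9388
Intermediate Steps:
d = -4 (d = 1*(-5 + 1) = 1*(-4) = -4)
G(A) = -4 + 2*A/(A - 2/A) (G(A) = -4 + (A + A)/(A - 2/A) = -4 + (2*A)/(A - 2/A) = -4 + 2*A/(A - 2/A))
G(d)² = (2*(4 - 1*(-4)²)/(-2 + (-4)²))² = (2*(4 - 1*16)/(-2 + 16))² = (2*(4 - 16)/14)² = (2*(1/14)*(-12))² = (-12/7)² = 144/49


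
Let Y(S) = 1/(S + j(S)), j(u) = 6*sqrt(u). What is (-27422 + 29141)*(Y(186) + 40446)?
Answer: 3476334273/50 - 573*sqrt(186)/1550 ≈ 6.9527e+7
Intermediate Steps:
Y(S) = 1/(S + 6*sqrt(S))
(-27422 + 29141)*(Y(186) + 40446) = (-27422 + 29141)*(1/(186 + 6*sqrt(186)) + 40446) = 1719*(40446 + 1/(186 + 6*sqrt(186))) = 69526674 + 1719/(186 + 6*sqrt(186))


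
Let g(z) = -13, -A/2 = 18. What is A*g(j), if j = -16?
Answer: 468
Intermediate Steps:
A = -36 (A = -2*18 = -36)
A*g(j) = -36*(-13) = 468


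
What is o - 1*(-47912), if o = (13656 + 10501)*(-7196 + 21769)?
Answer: 352087873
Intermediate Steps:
o = 352039961 (o = 24157*14573 = 352039961)
o - 1*(-47912) = 352039961 - 1*(-47912) = 352039961 + 47912 = 352087873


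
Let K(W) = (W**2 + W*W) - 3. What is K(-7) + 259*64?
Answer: 16671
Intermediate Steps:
K(W) = -3 + 2*W**2 (K(W) = (W**2 + W**2) - 3 = 2*W**2 - 3 = -3 + 2*W**2)
K(-7) + 259*64 = (-3 + 2*(-7)**2) + 259*64 = (-3 + 2*49) + 16576 = (-3 + 98) + 16576 = 95 + 16576 = 16671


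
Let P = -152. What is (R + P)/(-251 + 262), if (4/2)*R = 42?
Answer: -131/11 ≈ -11.909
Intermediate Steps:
R = 21 (R = (½)*42 = 21)
(R + P)/(-251 + 262) = (21 - 152)/(-251 + 262) = -131/11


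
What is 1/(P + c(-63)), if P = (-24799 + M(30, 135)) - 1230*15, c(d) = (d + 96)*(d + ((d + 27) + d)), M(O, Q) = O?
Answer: -1/48565 ≈ -2.0591e-5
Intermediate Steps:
c(d) = (27 + 3*d)*(96 + d) (c(d) = (96 + d)*(d + ((27 + d) + d)) = (96 + d)*(d + (27 + 2*d)) = (96 + d)*(27 + 3*d) = (27 + 3*d)*(96 + d))
P = -43219 (P = (-24799 + 30) - 1230*15 = -24769 - 18450 = -43219)
1/(P + c(-63)) = 1/(-43219 + (2592 + 3*(-63)**2 + 315*(-63))) = 1/(-43219 + (2592 + 3*3969 - 19845)) = 1/(-43219 + (2592 + 11907 - 19845)) = 1/(-43219 - 5346) = 1/(-48565) = -1/48565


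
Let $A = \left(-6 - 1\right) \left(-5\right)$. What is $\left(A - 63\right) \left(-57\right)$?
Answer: $1596$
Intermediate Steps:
$A = 35$ ($A = \left(-7\right) \left(-5\right) = 35$)
$\left(A - 63\right) \left(-57\right) = \left(35 - 63\right) \left(-57\right) = \left(-28\right) \left(-57\right) = 1596$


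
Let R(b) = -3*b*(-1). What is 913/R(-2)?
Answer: -913/6 ≈ -152.17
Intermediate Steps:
R(b) = 3*b
913/R(-2) = 913/((3*(-2))) = 913/(-6) = 913*(-1/6) = -913/6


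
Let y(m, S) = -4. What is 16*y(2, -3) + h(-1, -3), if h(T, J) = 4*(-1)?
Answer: -68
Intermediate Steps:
h(T, J) = -4
16*y(2, -3) + h(-1, -3) = 16*(-4) - 4 = -64 - 4 = -68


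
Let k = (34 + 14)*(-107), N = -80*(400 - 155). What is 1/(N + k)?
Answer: -1/24736 ≈ -4.0427e-5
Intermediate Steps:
N = -19600 (N = -80*245 = -19600)
k = -5136 (k = 48*(-107) = -5136)
1/(N + k) = 1/(-19600 - 5136) = 1/(-24736) = -1/24736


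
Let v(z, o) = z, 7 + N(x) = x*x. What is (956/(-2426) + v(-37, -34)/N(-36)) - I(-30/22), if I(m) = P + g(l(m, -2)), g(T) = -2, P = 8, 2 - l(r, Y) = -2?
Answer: -10042365/1563557 ≈ -6.4228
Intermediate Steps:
N(x) = -7 + x**2 (N(x) = -7 + x*x = -7 + x**2)
l(r, Y) = 4 (l(r, Y) = 2 - 1*(-2) = 2 + 2 = 4)
I(m) = 6 (I(m) = 8 - 2 = 6)
(956/(-2426) + v(-37, -34)/N(-36)) - I(-30/22) = (956/(-2426) - 37/(-7 + (-36)**2)) - 1*6 = (956*(-1/2426) - 37/(-7 + 1296)) - 6 = (-478/1213 - 37/1289) - 6 = -661023/1563557 - 6 = -10042365/1563557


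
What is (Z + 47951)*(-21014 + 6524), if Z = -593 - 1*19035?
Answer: -410400270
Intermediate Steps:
Z = -19628 (Z = -593 - 19035 = -19628)
(Z + 47951)*(-21014 + 6524) = (-19628 + 47951)*(-21014 + 6524) = 28323*(-14490) = -410400270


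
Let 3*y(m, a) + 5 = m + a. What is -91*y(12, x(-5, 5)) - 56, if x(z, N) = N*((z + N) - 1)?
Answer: -350/3 ≈ -116.67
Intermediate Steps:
x(z, N) = N*(-1 + N + z) (x(z, N) = N*((N + z) - 1) = N*(-1 + N + z))
y(m, a) = -5/3 + a/3 + m/3 (y(m, a) = -5/3 + (m + a)/3 = -5/3 + (a + m)/3 = -5/3 + (a/3 + m/3) = -5/3 + a/3 + m/3)
-91*y(12, x(-5, 5)) - 56 = -91*(-5/3 + (5*(-1 + 5 - 5))/3 + (1/3)*12) - 56 = -91*(-5/3 + (5*(-1))/3 + 4) - 56 = -91*(-5/3 + (1/3)*(-5) + 4) - 56 = -91*(-5/3 - 5/3 + 4) - 56 = -91*2/3 - 56 = -182/3 - 56 = -350/3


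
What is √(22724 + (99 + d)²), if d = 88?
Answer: √57693 ≈ 240.19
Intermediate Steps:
√(22724 + (99 + d)²) = √(22724 + (99 + 88)²) = √(22724 + 187²) = √(22724 + 34969) = √57693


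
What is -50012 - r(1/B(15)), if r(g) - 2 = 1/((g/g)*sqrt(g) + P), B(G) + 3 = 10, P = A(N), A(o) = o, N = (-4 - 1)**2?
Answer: -218761411/4374 + sqrt(7)/4374 ≈ -50014.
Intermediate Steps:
N = 25 (N = (-5)**2 = 25)
P = 25
B(G) = 7 (B(G) = -3 + 10 = 7)
r(g) = 2 + 1/(25 + sqrt(g)) (r(g) = 2 + 1/((g/g)*sqrt(g) + 25) = 2 + 1/(1*sqrt(g) + 25) = 2 + 1/(sqrt(g) + 25) = 2 + 1/(25 + sqrt(g)))
-50012 - r(1/B(15)) = -50012 - (2*(1/7)**(3/2) + 51/7)/((1/7)**(3/2) + 25/7) = -50012 - (2*(1/7)**(3/2) + 51*(1/7))/((1/7)**(3/2) + 25*(1/7)) = -50012 - (2*(sqrt(7)/49) + 51/7)/(sqrt(7)/49 + 25/7) = -50012 - (2*sqrt(7)/49 + 51/7)/(25/7 + sqrt(7)/49) = -50012 - (51/7 + 2*sqrt(7)/49)/(25/7 + sqrt(7)/49)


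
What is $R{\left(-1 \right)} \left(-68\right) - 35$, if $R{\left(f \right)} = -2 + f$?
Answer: $169$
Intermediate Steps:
$R{\left(-1 \right)} \left(-68\right) - 35 = \left(-2 - 1\right) \left(-68\right) - 35 = \left(-3\right) \left(-68\right) - 35 = 204 - 35 = 169$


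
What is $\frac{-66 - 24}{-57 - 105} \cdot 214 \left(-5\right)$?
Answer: $- \frac{5350}{9} \approx -594.44$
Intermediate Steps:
$\frac{-66 - 24}{-57 - 105} \cdot 214 \left(-5\right) = - \frac{90}{-162} \cdot 214 \left(-5\right) = \left(-90\right) \left(- \frac{1}{162}\right) 214 \left(-5\right) = \frac{5}{9} \cdot 214 \left(-5\right) = \frac{1070}{9} \left(-5\right) = - \frac{5350}{9}$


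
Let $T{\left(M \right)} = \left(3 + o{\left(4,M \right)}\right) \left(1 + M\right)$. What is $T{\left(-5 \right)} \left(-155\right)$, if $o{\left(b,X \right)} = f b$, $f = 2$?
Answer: $6820$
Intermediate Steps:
$o{\left(b,X \right)} = 2 b$
$T{\left(M \right)} = 11 + 11 M$ ($T{\left(M \right)} = \left(3 + 2 \cdot 4\right) \left(1 + M\right) = \left(3 + 8\right) \left(1 + M\right) = 11 \left(1 + M\right) = 11 + 11 M$)
$T{\left(-5 \right)} \left(-155\right) = \left(11 + 11 \left(-5\right)\right) \left(-155\right) = \left(11 - 55\right) \left(-155\right) = \left(-44\right) \left(-155\right) = 6820$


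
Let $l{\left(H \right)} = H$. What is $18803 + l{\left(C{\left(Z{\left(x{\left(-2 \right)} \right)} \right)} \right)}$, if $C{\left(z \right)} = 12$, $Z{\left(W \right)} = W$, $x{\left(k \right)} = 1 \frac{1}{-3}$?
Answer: $18815$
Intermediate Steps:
$x{\left(k \right)} = - \frac{1}{3}$ ($x{\left(k \right)} = 1 \left(- \frac{1}{3}\right) = - \frac{1}{3}$)
$18803 + l{\left(C{\left(Z{\left(x{\left(-2 \right)} \right)} \right)} \right)} = 18803 + 12 = 18815$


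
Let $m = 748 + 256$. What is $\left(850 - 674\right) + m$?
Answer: $1180$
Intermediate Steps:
$m = 1004$
$\left(850 - 674\right) + m = \left(850 - 674\right) + 1004 = 176 + 1004 = 1180$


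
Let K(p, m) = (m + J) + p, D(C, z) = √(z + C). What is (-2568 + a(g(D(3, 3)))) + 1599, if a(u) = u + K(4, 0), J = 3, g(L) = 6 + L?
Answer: -956 + √6 ≈ -953.55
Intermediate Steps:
D(C, z) = √(C + z)
K(p, m) = 3 + m + p (K(p, m) = (m + 3) + p = (3 + m) + p = 3 + m + p)
a(u) = 7 + u (a(u) = u + (3 + 0 + 4) = u + 7 = 7 + u)
(-2568 + a(g(D(3, 3)))) + 1599 = (-2568 + (7 + (6 + √(3 + 3)))) + 1599 = (-2568 + (7 + (6 + √6))) + 1599 = (-2568 + (13 + √6)) + 1599 = (-2555 + √6) + 1599 = -956 + √6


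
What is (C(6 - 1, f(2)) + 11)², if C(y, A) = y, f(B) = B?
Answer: 256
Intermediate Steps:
(C(6 - 1, f(2)) + 11)² = ((6 - 1) + 11)² = (5 + 11)² = 16² = 256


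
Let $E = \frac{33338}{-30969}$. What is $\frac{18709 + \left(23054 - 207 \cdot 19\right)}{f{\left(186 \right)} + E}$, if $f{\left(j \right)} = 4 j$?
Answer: $\frac{585778635}{11503799} \approx 50.92$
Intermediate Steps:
$E = - \frac{33338}{30969}$ ($E = 33338 \left(- \frac{1}{30969}\right) = - \frac{33338}{30969} \approx -1.0765$)
$\frac{18709 + \left(23054 - 207 \cdot 19\right)}{f{\left(186 \right)} + E} = \frac{18709 + \left(23054 - 207 \cdot 19\right)}{4 \cdot 186 - \frac{33338}{30969}} = \frac{18709 + \left(23054 - 3933\right)}{744 - \frac{33338}{30969}} = \frac{18709 + \left(23054 - 3933\right)}{\frac{23007598}{30969}} = \left(18709 + 19121\right) \frac{30969}{23007598} = 37830 \cdot \frac{30969}{23007598} = \frac{585778635}{11503799}$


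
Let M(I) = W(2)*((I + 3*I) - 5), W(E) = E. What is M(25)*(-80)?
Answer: -15200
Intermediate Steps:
M(I) = -10 + 8*I (M(I) = 2*((I + 3*I) - 5) = 2*(4*I - 5) = 2*(-5 + 4*I) = -10 + 8*I)
M(25)*(-80) = (-10 + 8*25)*(-80) = (-10 + 200)*(-80) = 190*(-80) = -15200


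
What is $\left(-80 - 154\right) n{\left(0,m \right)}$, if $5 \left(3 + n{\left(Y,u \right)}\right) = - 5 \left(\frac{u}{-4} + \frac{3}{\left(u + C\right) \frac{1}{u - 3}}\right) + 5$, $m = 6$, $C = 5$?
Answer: $\frac{3393}{11} \approx 308.45$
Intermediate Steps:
$n{\left(Y,u \right)} = -2 + \frac{u}{4} - \frac{3 \left(-3 + u\right)}{5 + u}$ ($n{\left(Y,u \right)} = -3 + \frac{- 5 \left(\frac{u}{-4} + \frac{3}{\left(u + 5\right) \frac{1}{u - 3}}\right) + 5}{5} = -3 + \frac{- 5 \left(u \left(- \frac{1}{4}\right) + \frac{3}{\left(5 + u\right) \frac{1}{-3 + u}}\right) + 5}{5} = -3 + \frac{- 5 \left(- \frac{u}{4} + \frac{3}{\frac{1}{-3 + u} \left(5 + u\right)}\right) + 5}{5} = -3 + \frac{- 5 \left(- \frac{u}{4} + 3 \frac{-3 + u}{5 + u}\right) + 5}{5} = -3 + \frac{- 5 \left(- \frac{u}{4} + \frac{3 \left(-3 + u\right)}{5 + u}\right) + 5}{5} = -3 + \frac{\left(\frac{5 u}{4} - \frac{15 \left(-3 + u\right)}{5 + u}\right) + 5}{5} = -3 + \frac{5 + \frac{5 u}{4} - \frac{15 \left(-3 + u\right)}{5 + u}}{5} = -3 + \left(1 + \frac{u}{4} - \frac{3 \left(-3 + u\right)}{5 + u}\right) = -2 + \frac{u}{4} - \frac{3 \left(-3 + u\right)}{5 + u}$)
$\left(-80 - 154\right) n{\left(0,m \right)} = \left(-80 - 154\right) \frac{-4 + 6^{2} - 90}{4 \left(5 + 6\right)} = - 234 \frac{-4 + 36 - 90}{4 \cdot 11} = - 234 \cdot \frac{1}{4} \cdot \frac{1}{11} \left(-58\right) = \left(-234\right) \left(- \frac{29}{22}\right) = \frac{3393}{11}$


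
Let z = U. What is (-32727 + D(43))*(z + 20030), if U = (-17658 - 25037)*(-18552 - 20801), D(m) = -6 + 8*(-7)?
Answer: -55091958611985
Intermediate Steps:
D(m) = -62 (D(m) = -6 - 56 = -62)
U = 1680176335 (U = -42695*(-39353) = 1680176335)
z = 1680176335
(-32727 + D(43))*(z + 20030) = (-32727 - 62)*(1680176335 + 20030) = -32789*1680196365 = -55091958611985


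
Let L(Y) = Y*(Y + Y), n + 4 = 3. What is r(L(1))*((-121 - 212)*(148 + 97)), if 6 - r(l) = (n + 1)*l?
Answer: -489510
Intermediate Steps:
n = -1 (n = -4 + 3 = -1)
L(Y) = 2*Y² (L(Y) = Y*(2*Y) = 2*Y²)
r(l) = 6 (r(l) = 6 - (-1 + 1)*l = 6 - 0*l = 6 - 1*0 = 6 + 0 = 6)
r(L(1))*((-121 - 212)*(148 + 97)) = 6*((-121 - 212)*(148 + 97)) = 6*(-333*245) = 6*(-81585) = -489510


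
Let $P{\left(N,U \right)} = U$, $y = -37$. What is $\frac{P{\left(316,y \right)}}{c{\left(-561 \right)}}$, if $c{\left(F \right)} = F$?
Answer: $\frac{37}{561} \approx 0.065954$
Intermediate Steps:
$\frac{P{\left(316,y \right)}}{c{\left(-561 \right)}} = - \frac{37}{-561} = \left(-37\right) \left(- \frac{1}{561}\right) = \frac{37}{561}$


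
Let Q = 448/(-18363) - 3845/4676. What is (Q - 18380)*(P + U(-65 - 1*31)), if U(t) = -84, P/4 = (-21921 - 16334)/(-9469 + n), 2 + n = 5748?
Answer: 9002500746659192/11417029983 ≈ 7.8852e+5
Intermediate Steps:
n = 5746 (n = -2 + 5748 = 5746)
P = 153020/3723 (P = 4*((-21921 - 16334)/(-9469 + 5746)) = 4*(-38255/(-3723)) = 4*(-38255*(-1/3723)) = 4*(38255/3723) = 153020/3723 ≈ 41.101)
Q = -72700583/85865388 (Q = 448*(-1/18363) - 3845*1/4676 = -448/18363 - 3845/4676 = -72700583/85865388 ≈ -0.84668)
(Q - 18380)*(P + U(-65 - 1*31)) = (-72700583/85865388 - 18380)*(153020/3723 - 84) = -1578278532023/85865388*(-159712/3723) = 9002500746659192/11417029983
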